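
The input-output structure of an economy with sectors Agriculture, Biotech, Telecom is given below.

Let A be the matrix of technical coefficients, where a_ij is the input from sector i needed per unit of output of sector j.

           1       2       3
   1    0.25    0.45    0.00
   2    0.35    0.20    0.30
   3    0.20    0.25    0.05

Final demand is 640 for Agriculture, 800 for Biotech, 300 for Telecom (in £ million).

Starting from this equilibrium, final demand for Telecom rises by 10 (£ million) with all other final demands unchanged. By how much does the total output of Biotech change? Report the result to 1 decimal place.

I − A =
  [   0.75    -0.45     0.00]
  [  -0.35     0.80    -0.30]
  [  -0.20    -0.25     0.95]
Cofactors of I−A, C_ij = (−1)^(i+j)·(minor ij) (rows/columns in the sector order above):
  C_11 = (0.80)(0.95) − (-0.30)(-0.25) = 0.6850
  C_12 = −[(-0.35)(0.95) − (-0.30)(-0.20)] = 0.3925
  C_13 = (-0.35)(-0.25) − (0.80)(-0.20) = 0.2475
  C_21 = −[(-0.45)(0.95) − (0.00)(-0.25)] = 0.4275
  C_22 = (0.75)(0.95) − (0.00)(-0.20) = 0.7125
  C_23 = −[(0.75)(-0.25) − (-0.45)(-0.20)] = 0.2775
  C_31 = (-0.45)(-0.30) − (0.00)(0.80) = 0.1350
  C_32 = −[(0.75)(-0.30) − (0.00)(-0.35)] = 0.2250
  C_33 = (0.75)(0.80) − (-0.45)(-0.35) = 0.4425
det(I−A) = Σ_j (I−A)_1j·C_1j = (0.75)(0.6850) + (-0.45)(0.3925) + (0.00)(0.2475) = 0.337125
adj(I−A) = Cᵀ =
  [ 0.6850   0.4275   0.1350]
  [ 0.3925   0.7125   0.2250]
  [ 0.2475   0.2775   0.4425]
(I − A)⁻¹ = adj(I−A) / det(I−A) ≈
  [   2.0319     1.2681     0.4004]
  [   1.1643     2.1135     0.6674]
  [   0.7341     0.8231     1.3126]
Δx = (I − A)⁻¹ Δd with Δd having +10 in the Telecom component and 0 elsewhere.
So Δx_2 = L_23 · (+10), where L_23 = adj(I−A)_23 / det(I−A) = 0.2250 / 0.337125.
Δx_2 = 0.2250 × (+10) / 0.337125 = 2.25 / 0.337125 ≈ 6.7.

Δx_2 = 6.7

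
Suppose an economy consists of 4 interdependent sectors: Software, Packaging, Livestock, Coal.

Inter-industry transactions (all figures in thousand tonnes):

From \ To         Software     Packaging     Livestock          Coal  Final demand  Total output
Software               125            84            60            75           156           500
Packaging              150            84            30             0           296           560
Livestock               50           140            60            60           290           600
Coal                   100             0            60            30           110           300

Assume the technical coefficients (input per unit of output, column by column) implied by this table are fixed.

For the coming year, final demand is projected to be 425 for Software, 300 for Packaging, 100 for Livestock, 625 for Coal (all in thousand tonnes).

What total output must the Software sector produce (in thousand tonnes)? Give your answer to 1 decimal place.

Technical coefficients a_ij = z_ij / X_j:
  a_SS = 125/500 = 0.25, a_PS = 150/500 = 0.30, a_LS = 50/500 = 0.10, a_CS = 100/500 = 0.20
  a_SP = 84/560 = 0.15, a_PP = 84/560 = 0.15, a_LP = 140/560 = 0.25, a_CP = 0/560 = 0.00
  a_SL = 60/600 = 0.10, a_PL = 30/600 = 0.05, a_LL = 60/600 = 0.10, a_CL = 60/600 = 0.10
  a_SC = 75/300 = 0.25, a_PC = 0/300 = 0.00, a_LC = 60/300 = 0.20, a_CC = 30/300 = 0.10
I − A =
  [   0.75    -0.15    -0.10    -0.25]
  [  -0.30     0.85    -0.05     0.00]
  [  -0.10    -0.25     0.90    -0.20]
  [  -0.20     0.00    -0.10     0.90]
Compute the cofactors C_ij = (−1)^(i+j)·(3×3 minor ij) of I−A; the adjugate is their transpose:
adj(I−A) = Cᵀ =
  [ 0.660250   0.147250   0.104500   0.206625]
  [ 0.243500   0.532000   0.065750   0.082250]
  [ 0.178000   0.175750   0.490750   0.158500]
  [ 0.166500   0.052250   0.077750   0.507125]
det(I−A) = Σ_j (I−A)_1j·C_1j = (0.75)(0.660250) + (-0.15)(0.243500) + (-0.10)(0.178000) + (-0.25)(0.166500) = 0.3992375
(I − A)⁻¹ = adj(I−A) / det(I−A) ≈
  [   1.6538     0.3688     0.2617     0.5175]
  [   0.6099     1.3325     0.1647     0.2060]
  [   0.4458     0.4402     1.2292     0.3970]
  [   0.4170     0.1309     0.1947     1.2702]
x = (I − A)⁻¹ d = adj(I−A)·d / det(I−A), with det(I−A) = 0.3992375:
  x_S = (0.660250·425 + 0.147250·300 + 0.104500·100 + 0.206625·625) / 0.3992375 = 464.371875 / 0.3992375 ≈ 1163.1
  x_P = (0.243500·425 + 0.532000·300 + 0.065750·100 + 0.082250·625) / 0.3992375 = 321.06875 / 0.3992375 ≈ 804.2
  x_L = (0.178000·425 + 0.175750·300 + 0.490750·100 + 0.158500·625) / 0.3992375 = 276.5125 / 0.3992375 ≈ 692.6
  x_C = (0.166500·425 + 0.052250·300 + 0.077750·100 + 0.507125·625) / 0.3992375 = 411.165625 / 0.3992375 ≈ 1029.9

x_S = 1163.1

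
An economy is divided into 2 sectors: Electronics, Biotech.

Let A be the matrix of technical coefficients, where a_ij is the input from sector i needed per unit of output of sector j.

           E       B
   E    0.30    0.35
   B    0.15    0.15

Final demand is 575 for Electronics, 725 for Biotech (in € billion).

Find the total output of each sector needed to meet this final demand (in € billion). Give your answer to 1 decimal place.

I − A =
  [   0.70    -0.35]
  [  -0.15     0.85]
det(I−A) = (0.70)(0.85) − (-0.35)(-0.15) = 0.5425
adj(I−A) = [[0.85, 0.35], [0.15, 0.70]]
(I − A)⁻¹ = adj(I−A) / det(I−A) ≈
  [   1.5668     0.6452]
  [   0.2765     1.2903]
x = (I − A)⁻¹ d = adj(I−A)·d / det(I−A), with det(I−A) = 0.5425:
  x_E = (0.85·575 + 0.35·725) / 0.5425 = 742.50 / 0.5425 ≈ 1368.7
  x_B = (0.15·575 + 0.70·725) / 0.5425 = 593.75 / 0.5425 ≈ 1094.5

x_E = 1368.7, x_B = 1094.5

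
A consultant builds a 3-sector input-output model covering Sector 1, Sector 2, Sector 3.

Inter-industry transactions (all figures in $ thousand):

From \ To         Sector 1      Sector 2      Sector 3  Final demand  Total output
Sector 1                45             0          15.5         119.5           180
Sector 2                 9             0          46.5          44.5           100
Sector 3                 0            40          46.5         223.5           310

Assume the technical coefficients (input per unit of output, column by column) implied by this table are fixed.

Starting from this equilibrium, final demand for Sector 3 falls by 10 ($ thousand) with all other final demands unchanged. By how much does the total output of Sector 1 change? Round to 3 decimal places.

Technical coefficients a_ij = z_ij / X_j:
  a_11 = 45/180 = 0.25, a_21 = 9/180 = 0.05, a_31 = 0/180 = 0.00
  a_12 = 0/100 = 0.00, a_22 = 0/100 = 0.00, a_32 = 40/100 = 0.40
  a_13 = 15.5/310 = 0.05, a_23 = 46.5/310 = 0.15, a_33 = 46.5/310 = 0.15
I − A =
  [   0.75     0.00    -0.05]
  [  -0.05     1.00    -0.15]
  [   0.00    -0.40     0.85]
Cofactors of I−A, C_ij = (−1)^(i+j)·(minor ij) (rows/columns in the sector order above):
  C_11 = (1.00)(0.85) − (-0.15)(-0.40) = 0.7900
  C_12 = −[(-0.05)(0.85) − (-0.15)(0.00)] = 0.0425
  C_13 = (-0.05)(-0.40) − (1.00)(0.00) = 0.0200
  C_21 = −[(0.00)(0.85) − (-0.05)(-0.40)] = 0.0200
  C_22 = (0.75)(0.85) − (-0.05)(0.00) = 0.6375
  C_23 = −[(0.75)(-0.40) − (0.00)(0.00)] = 0.3000
  C_31 = (0.00)(-0.15) − (-0.05)(1.00) = 0.0500
  C_32 = −[(0.75)(-0.15) − (-0.05)(-0.05)] = 0.1150
  C_33 = (0.75)(1.00) − (0.00)(-0.05) = 0.7500
det(I−A) = Σ_j (I−A)_1j·C_1j = (0.75)(0.7900) + (0.00)(0.0425) + (-0.05)(0.0200) = 0.5915
adj(I−A) = Cᵀ =
  [ 0.7900   0.0200   0.0500]
  [ 0.0425   0.6375   0.1150]
  [ 0.0200   0.3000   0.7500]
(I − A)⁻¹ = adj(I−A) / det(I−A) ≈
  [   1.3356     0.0338     0.0845]
  [   0.0719     1.0778     0.1944]
  [   0.0338     0.5072     1.2680]
Δx = (I − A)⁻¹ Δd with Δd having -10 in the Sector 3 component and 0 elsewhere.
So Δx_1 = L_13 · (-10), where L_13 = adj(I−A)_13 / det(I−A) = 0.0500 / 0.5915.
Δx_1 = 0.0500 × (-10) / 0.5915 = -0.50 / 0.5915 ≈ -0.845.

Δx_1 = -0.845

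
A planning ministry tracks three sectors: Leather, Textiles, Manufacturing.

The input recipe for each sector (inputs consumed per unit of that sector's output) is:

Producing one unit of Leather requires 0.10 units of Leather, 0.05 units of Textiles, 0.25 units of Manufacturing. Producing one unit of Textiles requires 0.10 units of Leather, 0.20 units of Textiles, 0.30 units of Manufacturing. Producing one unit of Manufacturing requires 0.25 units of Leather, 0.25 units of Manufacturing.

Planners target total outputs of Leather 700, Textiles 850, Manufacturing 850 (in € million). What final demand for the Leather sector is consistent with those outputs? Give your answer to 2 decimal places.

I − A =
  [   0.90    -0.10    -0.25]
  [  -0.05     0.80     0.00]
  [  -0.25    -0.30     0.75]
d = (I − A) x:
  d_1 = (+0.90)·700 + (-0.10)·850 + (-0.25)·850 = 332.50
  d_2 = (-0.05)·700 + (+0.80)·850 + (+0.00)·850 = 645.00
  d_3 = (-0.25)·700 + (-0.30)·850 + (+0.75)·850 = 207.50

d_1 = 332.50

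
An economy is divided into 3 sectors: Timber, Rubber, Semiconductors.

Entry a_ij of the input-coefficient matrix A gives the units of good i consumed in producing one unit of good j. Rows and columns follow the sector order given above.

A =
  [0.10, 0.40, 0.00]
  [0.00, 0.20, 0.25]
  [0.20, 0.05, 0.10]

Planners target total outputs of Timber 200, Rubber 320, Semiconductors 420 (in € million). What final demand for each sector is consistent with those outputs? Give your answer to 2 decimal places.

d_T = 52.00, d_R = 151.00, d_S = 322.00

I − A =
  [   0.90    -0.40     0.00]
  [   0.00     0.80    -0.25]
  [  -0.20    -0.05     0.90]
d = (I − A) x:
  d_T = (+0.90)·200 + (-0.40)·320 + (+0.00)·420 = 52.00
  d_R = (+0.00)·200 + (+0.80)·320 + (-0.25)·420 = 151.00
  d_S = (-0.20)·200 + (-0.05)·320 + (+0.90)·420 = 322.00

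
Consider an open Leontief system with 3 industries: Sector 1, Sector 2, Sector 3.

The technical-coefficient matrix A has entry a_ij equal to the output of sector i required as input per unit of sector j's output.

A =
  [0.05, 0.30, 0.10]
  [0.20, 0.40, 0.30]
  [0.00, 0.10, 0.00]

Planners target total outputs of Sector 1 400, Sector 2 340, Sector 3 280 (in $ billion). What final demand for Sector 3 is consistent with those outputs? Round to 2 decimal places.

I − A =
  [   0.95    -0.30    -0.10]
  [  -0.20     0.60    -0.30]
  [   0.00    -0.10     1.00]
d = (I − A) x:
  d_1 = (+0.95)·400 + (-0.30)·340 + (-0.10)·280 = 250.00
  d_2 = (-0.20)·400 + (+0.60)·340 + (-0.30)·280 = 40.00
  d_3 = (+0.00)·400 + (-0.10)·340 + (+1.00)·280 = 246.00

d_3 = 246.00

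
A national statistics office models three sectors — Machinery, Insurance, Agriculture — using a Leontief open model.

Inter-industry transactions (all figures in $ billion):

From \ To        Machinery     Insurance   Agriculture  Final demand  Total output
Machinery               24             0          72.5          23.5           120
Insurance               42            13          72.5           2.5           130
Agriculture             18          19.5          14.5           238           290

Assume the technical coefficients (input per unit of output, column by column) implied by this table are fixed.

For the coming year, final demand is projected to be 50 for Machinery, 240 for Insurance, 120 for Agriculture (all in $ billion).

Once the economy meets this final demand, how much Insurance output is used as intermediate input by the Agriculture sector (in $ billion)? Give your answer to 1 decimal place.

Technical coefficients a_ij = z_ij / X_j:
  a_11 = 24/120 = 0.20, a_21 = 42/120 = 0.35, a_31 = 18/120 = 0.15
  a_12 = 0/130 = 0.00, a_22 = 13/130 = 0.10, a_32 = 19.5/130 = 0.15
  a_13 = 72.5/290 = 0.25, a_23 = 72.5/290 = 0.25, a_33 = 14.5/290 = 0.05
I − A =
  [   0.80     0.00    -0.25]
  [  -0.35     0.90    -0.25]
  [  -0.15    -0.15     0.95]
Cofactors of I−A, C_ij = (−1)^(i+j)·(minor ij) (rows/columns in the sector order above):
  C_11 = (0.90)(0.95) − (-0.25)(-0.15) = 0.8175
  C_12 = −[(-0.35)(0.95) − (-0.25)(-0.15)] = 0.3700
  C_13 = (-0.35)(-0.15) − (0.90)(-0.15) = 0.1875
  C_21 = −[(0.00)(0.95) − (-0.25)(-0.15)] = 0.0375
  C_22 = (0.80)(0.95) − (-0.25)(-0.15) = 0.7225
  C_23 = −[(0.80)(-0.15) − (0.00)(-0.15)] = 0.1200
  C_31 = (0.00)(-0.25) − (-0.25)(0.90) = 0.2250
  C_32 = −[(0.80)(-0.25) − (-0.25)(-0.35)] = 0.2875
  C_33 = (0.80)(0.90) − (0.00)(-0.35) = 0.7200
det(I−A) = Σ_j (I−A)_1j·C_1j = (0.80)(0.8175) + (0.00)(0.3700) + (-0.25)(0.1875) = 0.607125
adj(I−A) = Cᵀ =
  [ 0.8175   0.0375   0.2250]
  [ 0.3700   0.7225   0.2875]
  [ 0.1875   0.1200   0.7200]
(I − A)⁻¹ = adj(I−A) / det(I−A) ≈
  [   1.3465     0.0618     0.3706]
  [   0.6094     1.1900     0.4735]
  [   0.3088     0.1977     1.1859]
First solve x = (I − A)⁻¹ d = adj(I−A)·d / det(I−A); in particular x_3 = (0.1875·50 + 0.1200·240 + 0.7200·120) / 0.607125 = 124.575 / 0.607125 ≈ 205.188.
Intermediate flow from 2 to 3: z_23 = a_23 · x_3 = 0.25 × 124.575 / 0.607125 = 31.14375 / 0.607125 ≈ 51.3.

z_23 = 51.3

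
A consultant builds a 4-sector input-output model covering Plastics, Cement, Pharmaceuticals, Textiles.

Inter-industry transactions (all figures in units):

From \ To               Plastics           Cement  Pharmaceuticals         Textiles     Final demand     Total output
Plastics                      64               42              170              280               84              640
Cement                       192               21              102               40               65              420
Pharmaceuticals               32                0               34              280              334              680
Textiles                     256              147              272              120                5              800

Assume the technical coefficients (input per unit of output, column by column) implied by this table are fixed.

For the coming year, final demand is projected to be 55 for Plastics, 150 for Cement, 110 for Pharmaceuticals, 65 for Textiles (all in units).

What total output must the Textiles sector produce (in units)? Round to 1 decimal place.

Technical coefficients a_ij = z_ij / X_j:
  a_11 = 64/640 = 0.10, a_21 = 192/640 = 0.30, a_31 = 32/640 = 0.05, a_41 = 256/640 = 0.40
  a_12 = 42/420 = 0.10, a_22 = 21/420 = 0.05, a_32 = 0/420 = 0.00, a_42 = 147/420 = 0.35
  a_13 = 170/680 = 0.25, a_23 = 102/680 = 0.15, a_33 = 34/680 = 0.05, a_43 = 272/680 = 0.40
  a_14 = 280/800 = 0.35, a_24 = 40/800 = 0.05, a_34 = 280/800 = 0.35, a_44 = 120/800 = 0.15
I − A =
  [   0.90    -0.10    -0.25    -0.35]
  [  -0.30     0.95    -0.15    -0.05]
  [  -0.05     0.00     0.95    -0.35]
  [  -0.40    -0.35    -0.40     0.85]
Compute the cofactors C_ij = (−1)^(i+j)·(3×3 minor ij) of I−A; the adjugate is their transpose:
adj(I−A) = Cᵀ =
  [ 0.599125   0.213750   0.363625   0.409000]
  [ 0.247625   0.415125   0.222500   0.218000]
  [ 0.209250   0.134625   0.513750   0.305625]
  [ 0.482375   0.334875   0.504500   0.771125]
det(I−A) = Σ_j (I−A)_1j·C_1j = (0.90)(0.599125) + (-0.10)(0.247625) + (-0.25)(0.209250) + (-0.35)(0.482375) = 0.29330625
(I − A)⁻¹ = adj(I−A) / det(I−A) ≈
  [   2.0427     0.7288     1.2397     1.3944]
  [   0.8443     1.4153     0.7586     0.7433]
  [   0.7134     0.4590     1.7516     1.0420]
  [   1.6446     1.1417     1.7200     2.6291]
x = (I − A)⁻¹ d = adj(I−A)·d / det(I−A), with det(I−A) = 0.29330625:
  x_1 = (0.599125·55 + 0.213750·150 + 0.363625·110 + 0.409000·65) / 0.29330625 = 131.598125 / 0.29330625 ≈ 448.7
  x_2 = (0.247625·55 + 0.415125·150 + 0.222500·110 + 0.218000·65) / 0.29330625 = 114.533125 / 0.29330625 ≈ 390.5
  x_3 = (0.209250·55 + 0.134625·150 + 0.513750·110 + 0.305625·65) / 0.29330625 = 108.080625 / 0.29330625 ≈ 368.5
  x_4 = (0.482375·55 + 0.334875·150 + 0.504500·110 + 0.771125·65) / 0.29330625 = 182.38 / 0.29330625 ≈ 621.8

x_4 = 621.8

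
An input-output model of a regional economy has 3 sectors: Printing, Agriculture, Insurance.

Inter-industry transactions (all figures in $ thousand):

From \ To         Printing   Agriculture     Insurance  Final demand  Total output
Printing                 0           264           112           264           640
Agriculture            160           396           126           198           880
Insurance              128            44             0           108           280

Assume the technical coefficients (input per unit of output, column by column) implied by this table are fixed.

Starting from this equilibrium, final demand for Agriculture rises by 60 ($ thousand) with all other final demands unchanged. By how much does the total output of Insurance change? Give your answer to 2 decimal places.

Technical coefficients a_ij = z_ij / X_j:
  a_PP = 0/640 = 0.00, a_AP = 160/640 = 0.25, a_IP = 128/640 = 0.20
  a_PA = 264/880 = 0.30, a_AA = 396/880 = 0.45, a_IA = 44/880 = 0.05
  a_PI = 112/280 = 0.40, a_AI = 126/280 = 0.45, a_II = 0/280 = 0.00
I − A =
  [   1.00    -0.30    -0.40]
  [  -0.25     0.55    -0.45]
  [  -0.20    -0.05     1.00]
Cofactors of I−A, C_ij = (−1)^(i+j)·(minor ij) (rows/columns in the sector order above):
  C_11 = (0.55)(1.00) − (-0.45)(-0.05) = 0.5275
  C_12 = −[(-0.25)(1.00) − (-0.45)(-0.20)] = 0.3400
  C_13 = (-0.25)(-0.05) − (0.55)(-0.20) = 0.1225
  C_21 = −[(-0.30)(1.00) − (-0.40)(-0.05)] = 0.3200
  C_22 = (1.00)(1.00) − (-0.40)(-0.20) = 0.9200
  C_23 = −[(1.00)(-0.05) − (-0.30)(-0.20)] = 0.1100
  C_31 = (-0.30)(-0.45) − (-0.40)(0.55) = 0.3550
  C_32 = −[(1.00)(-0.45) − (-0.40)(-0.25)] = 0.5500
  C_33 = (1.00)(0.55) − (-0.30)(-0.25) = 0.4750
det(I−A) = Σ_j (I−A)_1j·C_1j = (1.00)(0.5275) + (-0.30)(0.3400) + (-0.40)(0.1225) = 0.3765
adj(I−A) = Cᵀ =
  [ 0.5275   0.3200   0.3550]
  [ 0.3400   0.9200   0.5500]
  [ 0.1225   0.1100   0.4750]
(I − A)⁻¹ = adj(I−A) / det(I−A) ≈
  [   1.4011     0.8499     0.9429]
  [   0.9031     2.4436     1.4608]
  [   0.3254     0.2922     1.2616]
Δx = (I − A)⁻¹ Δd with Δd having +60 in the Agriculture component and 0 elsewhere.
So Δx_I = L_IA · (+60), where L_IA = adj(I−A)_IA / det(I−A) = 0.1100 / 0.3765.
Δx_I = 0.1100 × (+60) / 0.3765 = 6.60 / 0.3765 ≈ 17.53.

Δx_I = 17.53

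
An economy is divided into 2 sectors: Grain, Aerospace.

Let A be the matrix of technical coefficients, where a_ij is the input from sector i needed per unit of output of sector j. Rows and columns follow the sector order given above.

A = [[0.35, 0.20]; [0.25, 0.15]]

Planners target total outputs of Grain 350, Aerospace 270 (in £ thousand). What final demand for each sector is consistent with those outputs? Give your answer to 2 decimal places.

d_1 = 173.50, d_2 = 142.00

I − A =
  [   0.65    -0.20]
  [  -0.25     0.85]
d = (I − A) x:
  d_1 = (+0.65)·350 + (-0.20)·270 = 173.50
  d_2 = (-0.25)·350 + (+0.85)·270 = 142.00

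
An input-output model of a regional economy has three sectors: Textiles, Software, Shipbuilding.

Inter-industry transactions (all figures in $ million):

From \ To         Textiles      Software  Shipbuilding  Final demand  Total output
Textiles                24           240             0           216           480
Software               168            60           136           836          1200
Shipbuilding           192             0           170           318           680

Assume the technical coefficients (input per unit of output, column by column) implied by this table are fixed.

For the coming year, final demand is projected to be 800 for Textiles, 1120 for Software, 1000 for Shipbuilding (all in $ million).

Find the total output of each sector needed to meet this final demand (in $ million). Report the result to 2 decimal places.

x_1 = 1278.82, x_2 = 2074.38, x_3 = 2015.37

Technical coefficients a_ij = z_ij / X_j:
  a_11 = 24/480 = 0.05, a_21 = 168/480 = 0.35, a_31 = 192/480 = 0.40
  a_12 = 240/1200 = 0.20, a_22 = 60/1200 = 0.05, a_32 = 0/1200 = 0.00
  a_13 = 0/680 = 0.00, a_23 = 136/680 = 0.20, a_33 = 170/680 = 0.25
I − A =
  [   0.95    -0.20     0.00]
  [  -0.35     0.95    -0.20]
  [  -0.40     0.00     0.75]
Cofactors of I−A, C_ij = (−1)^(i+j)·(minor ij) (rows/columns in the sector order above):
  C_11 = (0.95)(0.75) − (-0.20)(0.00) = 0.7125
  C_12 = −[(-0.35)(0.75) − (-0.20)(-0.40)] = 0.3425
  C_13 = (-0.35)(0.00) − (0.95)(-0.40) = 0.3800
  C_21 = −[(-0.20)(0.75) − (0.00)(0.00)] = 0.1500
  C_22 = (0.95)(0.75) − (0.00)(-0.40) = 0.7125
  C_23 = −[(0.95)(0.00) − (-0.20)(-0.40)] = 0.0800
  C_31 = (-0.20)(-0.20) − (0.00)(0.95) = 0.0400
  C_32 = −[(0.95)(-0.20) − (0.00)(-0.35)] = 0.1900
  C_33 = (0.95)(0.95) − (-0.20)(-0.35) = 0.8325
det(I−A) = Σ_j (I−A)_1j·C_1j = (0.95)(0.7125) + (-0.20)(0.3425) + (0.00)(0.3800) = 0.608375
adj(I−A) = Cᵀ =
  [ 0.7125   0.1500   0.0400]
  [ 0.3425   0.7125   0.1900]
  [ 0.3800   0.0800   0.8325]
(I − A)⁻¹ = adj(I−A) / det(I−A) ≈
  [   1.1712     0.2466     0.0657]
  [   0.5630     1.1712     0.3123]
  [   0.6246     0.1315     1.3684]
x = (I − A)⁻¹ d = adj(I−A)·d / det(I−A), with det(I−A) = 0.608375:
  x_1 = (0.7125·800 + 0.1500·1120 + 0.0400·1000) / 0.608375 = 778.00 / 0.608375 ≈ 1278.82
  x_2 = (0.3425·800 + 0.7125·1120 + 0.1900·1000) / 0.608375 = 1262.00 / 0.608375 ≈ 2074.38
  x_3 = (0.3800·800 + 0.0800·1120 + 0.8325·1000) / 0.608375 = 1226.10 / 0.608375 ≈ 2015.37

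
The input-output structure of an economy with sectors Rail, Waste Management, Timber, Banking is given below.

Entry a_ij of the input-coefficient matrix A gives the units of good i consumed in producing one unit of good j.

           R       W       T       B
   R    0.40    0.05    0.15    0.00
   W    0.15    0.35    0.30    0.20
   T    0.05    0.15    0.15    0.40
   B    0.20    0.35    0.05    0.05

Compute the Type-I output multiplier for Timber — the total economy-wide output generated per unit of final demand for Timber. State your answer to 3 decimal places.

I − A =
  [   0.60    -0.05    -0.15     0.00]
  [  -0.15     0.65    -0.30    -0.20]
  [  -0.05    -0.15     0.85    -0.40]
  [  -0.20    -0.35    -0.05     0.95]
Compute the cofactors C_ij = (−1)^(i+j)·(3×3 minor ij) of I−A; the adjugate is their transpose:
adj(I−A) = Cᵀ =
  [ 0.366125   0.081750   0.096875   0.058000]
  [ 0.190875   0.453375   0.204375   0.181500]
  [ 0.127750   0.175875   0.319375   0.171500]
  [ 0.154125   0.193500   0.112500   0.289125]
det(I−A) = Σ_j (I−A)_1j·C_1j = (0.60)(0.366125) + (-0.05)(0.190875) + (-0.15)(0.127750) + (0.00)(0.154125) = 0.19096875
(I − A)⁻¹ = adj(I−A) / det(I−A) ≈
  [   1.9172     0.4281     0.5073     0.3037]
  [   0.9995     2.3741     1.0702     0.9504]
  [   0.6690     0.9210     1.6724     0.8981]
  [   0.8071     1.0133     0.5891     1.5140]
The output multiplier for sector j is the column-j sum of the Leontief inverse (I − A)⁻¹ = adj(I−A) / det(I−A).
Column T of adj(I−A): (0.096875, 0.204375, 0.319375, 0.112500); det(I−A) = 0.19096875.
m_T = (0.096875 + 0.204375 + 0.319375 + 0.112500) / 0.19096875 = 0.733125 / 0.19096875 ≈ 3.839.

m_T = 3.839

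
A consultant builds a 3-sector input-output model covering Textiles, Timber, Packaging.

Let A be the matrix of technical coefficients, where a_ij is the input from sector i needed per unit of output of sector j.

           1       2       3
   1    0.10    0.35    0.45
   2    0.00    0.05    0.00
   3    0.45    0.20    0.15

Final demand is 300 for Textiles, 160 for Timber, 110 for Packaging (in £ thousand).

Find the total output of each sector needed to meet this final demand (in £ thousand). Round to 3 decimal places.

x_1 = 657.357, x_2 = 168.421, x_3 = 517.053

I − A =
  [   0.90    -0.35    -0.45]
  [   0.00     0.95     0.00]
  [  -0.45    -0.20     0.85]
Cofactors of I−A, C_ij = (−1)^(i+j)·(minor ij) (rows/columns in the sector order above):
  C_11 = (0.95)(0.85) − (0.00)(-0.20) = 0.8075
  C_12 = −[(0.00)(0.85) − (0.00)(-0.45)] = 0.0000
  C_13 = (0.00)(-0.20) − (0.95)(-0.45) = 0.4275
  C_21 = −[(-0.35)(0.85) − (-0.45)(-0.20)] = 0.3875
  C_22 = (0.90)(0.85) − (-0.45)(-0.45) = 0.5625
  C_23 = −[(0.90)(-0.20) − (-0.35)(-0.45)] = 0.3375
  C_31 = (-0.35)(0.00) − (-0.45)(0.95) = 0.4275
  C_32 = −[(0.90)(0.00) − (-0.45)(0.00)] = 0.0000
  C_33 = (0.90)(0.95) − (-0.35)(0.00) = 0.8550
det(I−A) = Σ_j (I−A)_1j·C_1j = (0.90)(0.8075) + (-0.35)(0.0000) + (-0.45)(0.4275) = 0.534375
adj(I−A) = Cᵀ =
  [ 0.8075   0.3875   0.4275]
  [ 0.0000   0.5625   0.0000]
  [ 0.4275   0.3375   0.8550]
(I − A)⁻¹ = adj(I−A) / det(I−A) ≈
  [   1.5111     0.7251     0.8000]
  [   0.0000     1.0526     0.0000]
  [   0.8000     0.6316     1.6000]
x = (I − A)⁻¹ d = adj(I−A)·d / det(I−A), with det(I−A) = 0.534375:
  x_1 = (0.8075·300 + 0.3875·160 + 0.4275·110) / 0.534375 = 351.275 / 0.534375 ≈ 657.357
  x_2 = (0.0000·300 + 0.5625·160 + 0.0000·110) / 0.534375 = 90.00 / 0.534375 ≈ 168.421
  x_3 = (0.4275·300 + 0.3375·160 + 0.8550·110) / 0.534375 = 276.30 / 0.534375 ≈ 517.053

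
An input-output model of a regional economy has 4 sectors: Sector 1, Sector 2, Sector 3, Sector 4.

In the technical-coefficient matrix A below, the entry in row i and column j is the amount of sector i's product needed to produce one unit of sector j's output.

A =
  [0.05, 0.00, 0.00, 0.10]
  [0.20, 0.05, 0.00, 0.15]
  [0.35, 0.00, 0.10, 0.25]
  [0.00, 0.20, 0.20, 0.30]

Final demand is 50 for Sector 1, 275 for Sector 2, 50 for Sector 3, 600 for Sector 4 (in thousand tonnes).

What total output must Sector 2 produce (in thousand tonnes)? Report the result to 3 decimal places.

I − A =
  [   0.95     0.00     0.00    -0.10]
  [  -0.20     0.95     0.00    -0.15]
  [  -0.35     0.00     0.90    -0.25]
  [   0.00    -0.20    -0.20     0.70]
Compute the cofactors C_ij = (−1)^(i+j)·(3×3 minor ij) of I−A; the adjugate is their transpose:
adj(I−A) = Cᵀ =
  [ 0.524000   0.018000   0.019000   0.085500]
  [ 0.126500   0.544000   0.032500   0.146250]
  [ 0.232250   0.054500   0.599250   0.258875]
  [ 0.102500   0.171000   0.180500   0.812250]
det(I−A) = Σ_j (I−A)_1j·C_1j = (0.95)(0.524000) + (0.00)(0.126500) + (0.00)(0.232250) + (-0.10)(0.102500) = 0.48755
(I − A)⁻¹ = adj(I−A) / det(I−A) ≈
  [   1.0748     0.0369     0.0390     0.1754]
  [   0.2595     1.1158     0.0667     0.3000]
  [   0.4764     0.1118     1.2291     0.5310]
  [   0.2102     0.3507     0.3702     1.6660]
x = (I − A)⁻¹ d = adj(I−A)·d / det(I−A), with det(I−A) = 0.48755:
  x_1 = (0.524000·50 + 0.018000·275 + 0.019000·50 + 0.085500·600) / 0.48755 = 83.40 / 0.48755 ≈ 171.059
  x_2 = (0.126500·50 + 0.544000·275 + 0.032500·50 + 0.146250·600) / 0.48755 = 245.30 / 0.48755 ≈ 503.128
  x_3 = (0.232250·50 + 0.054500·275 + 0.599250·50 + 0.258875·600) / 0.48755 = 211.8875 / 0.48755 ≈ 434.596
  x_4 = (0.102500·50 + 0.171000·275 + 0.180500·50 + 0.812250·600) / 0.48755 = 548.525 / 0.48755 ≈ 1125.064

x_2 = 503.128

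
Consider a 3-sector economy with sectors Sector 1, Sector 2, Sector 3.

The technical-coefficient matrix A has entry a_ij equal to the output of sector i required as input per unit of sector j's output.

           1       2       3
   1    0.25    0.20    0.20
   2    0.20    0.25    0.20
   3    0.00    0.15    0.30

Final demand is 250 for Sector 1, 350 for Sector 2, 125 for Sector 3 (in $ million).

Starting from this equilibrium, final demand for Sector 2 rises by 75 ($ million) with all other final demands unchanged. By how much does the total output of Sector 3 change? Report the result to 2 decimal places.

Δx_3 = 25.02

I − A =
  [   0.75    -0.20    -0.20]
  [  -0.20     0.75    -0.20]
  [   0.00    -0.15     0.70]
Cofactors of I−A, C_ij = (−1)^(i+j)·(minor ij) (rows/columns in the sector order above):
  C_11 = (0.75)(0.70) − (-0.20)(-0.15) = 0.4950
  C_12 = −[(-0.20)(0.70) − (-0.20)(0.00)] = 0.1400
  C_13 = (-0.20)(-0.15) − (0.75)(0.00) = 0.0300
  C_21 = −[(-0.20)(0.70) − (-0.20)(-0.15)] = 0.1700
  C_22 = (0.75)(0.70) − (-0.20)(0.00) = 0.5250
  C_23 = −[(0.75)(-0.15) − (-0.20)(0.00)] = 0.1125
  C_31 = (-0.20)(-0.20) − (-0.20)(0.75) = 0.1900
  C_32 = −[(0.75)(-0.20) − (-0.20)(-0.20)] = 0.1900
  C_33 = (0.75)(0.75) − (-0.20)(-0.20) = 0.5225
det(I−A) = Σ_j (I−A)_1j·C_1j = (0.75)(0.4950) + (-0.20)(0.1400) + (-0.20)(0.0300) = 0.33725
adj(I−A) = Cᵀ =
  [ 0.4950   0.1700   0.1900]
  [ 0.1400   0.5250   0.1900]
  [ 0.0300   0.1125   0.5225]
(I − A)⁻¹ = adj(I−A) / det(I−A) ≈
  [   1.4678     0.5041     0.5634]
  [   0.4151     1.5567     0.5634]
  [   0.0890     0.3336     1.5493]
Δx = (I − A)⁻¹ Δd with Δd having +75 in the Sector 2 component and 0 elsewhere.
So Δx_3 = L_32 · (+75), where L_32 = adj(I−A)_32 / det(I−A) = 0.1125 / 0.33725.
Δx_3 = 0.1125 × (+75) / 0.33725 = 8.4375 / 0.33725 ≈ 25.02.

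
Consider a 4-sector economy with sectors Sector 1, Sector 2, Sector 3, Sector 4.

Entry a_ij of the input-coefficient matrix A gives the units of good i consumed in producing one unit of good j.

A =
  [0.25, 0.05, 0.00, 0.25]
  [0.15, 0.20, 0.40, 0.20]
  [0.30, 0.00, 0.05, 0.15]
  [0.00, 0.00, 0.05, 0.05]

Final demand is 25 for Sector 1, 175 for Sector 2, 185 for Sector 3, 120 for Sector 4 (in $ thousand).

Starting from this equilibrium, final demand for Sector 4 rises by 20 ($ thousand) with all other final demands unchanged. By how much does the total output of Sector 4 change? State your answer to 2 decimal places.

Δx_4 = 21.36

I − A =
  [   0.75    -0.05     0.00    -0.25]
  [  -0.15     0.80    -0.40    -0.20]
  [  -0.30     0.00     0.95    -0.15]
  [   0.00     0.00    -0.05     0.95]
Compute the cofactors C_ij = (−1)^(i+j)·(3×3 minor ij) of I−A; the adjugate is their transpose:
adj(I−A) = Cᵀ =
  [ 0.716000   0.044750   0.029500   0.202500]
  [ 0.251250   0.667500   0.294375   0.253125]
  [ 0.228000   0.014250   0.562875   0.151875]
  [ 0.012000   0.000750   0.029625   0.556875]
det(I−A) = Σ_j (I−A)_1j·C_1j = (0.75)(0.716000) + (-0.05)(0.251250) + (0.00)(0.228000) + (-0.25)(0.012000) = 0.5214375
(I − A)⁻¹ = adj(I−A) / det(I−A) ≈
  [   1.3731     0.0858     0.0566     0.3883]
  [   0.4818     1.2801     0.5645     0.4854]
  [   0.4373     0.0273     1.0795     0.2913]
  [   0.0230     0.0014     0.0568     1.0680]
Δx = (I − A)⁻¹ Δd with Δd having +20 in the Sector 4 component and 0 elsewhere.
So Δx_4 = L_44 · (+20), where L_44 = adj(I−A)_44 / det(I−A) = 0.556875 / 0.5214375.
Δx_4 = 0.556875 × (+20) / 0.5214375 = 11.1375 / 0.5214375 ≈ 21.36.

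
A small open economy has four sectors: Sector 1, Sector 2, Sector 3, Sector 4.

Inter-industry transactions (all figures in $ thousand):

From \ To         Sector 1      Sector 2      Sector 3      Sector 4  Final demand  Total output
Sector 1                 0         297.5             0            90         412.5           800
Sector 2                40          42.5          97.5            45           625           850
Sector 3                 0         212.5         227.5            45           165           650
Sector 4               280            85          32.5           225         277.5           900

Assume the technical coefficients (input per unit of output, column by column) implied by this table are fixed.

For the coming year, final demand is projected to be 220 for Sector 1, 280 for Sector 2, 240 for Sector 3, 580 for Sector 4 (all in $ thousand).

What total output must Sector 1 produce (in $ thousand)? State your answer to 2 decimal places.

x_1 = 499.54

Technical coefficients a_ij = z_ij / X_j:
  a_11 = 0/800 = 0.00, a_21 = 40/800 = 0.05, a_31 = 0/800 = 0.00, a_41 = 280/800 = 0.35
  a_12 = 297.5/850 = 0.35, a_22 = 42.5/850 = 0.05, a_32 = 212.5/850 = 0.25, a_42 = 85/850 = 0.10
  a_13 = 0/650 = 0.00, a_23 = 97.5/650 = 0.15, a_33 = 227.5/650 = 0.35, a_43 = 32.5/650 = 0.05
  a_14 = 90/900 = 0.10, a_24 = 45/900 = 0.05, a_34 = 45/900 = 0.05, a_44 = 225/900 = 0.25
I − A =
  [   1.00    -0.35     0.00    -0.10]
  [  -0.05     0.95    -0.15    -0.05]
  [   0.00    -0.25     0.65    -0.05]
  [  -0.35    -0.10    -0.05     0.75]
Compute the cofactors C_ij = (−1)^(i+j)·(3×3 minor ij) of I−A; the adjugate is their transpose:
adj(I−A) = Cᵀ =
  [ 0.428000   0.177500   0.046500   0.072000]
  [ 0.038250   0.462250   0.110000   0.043250]
  [ 0.030625   0.189875   0.654500   0.060375]
  [ 0.206875   0.157125   0.080000   0.568625]
det(I−A) = Σ_j (I−A)_1j·C_1j = (1.00)(0.428000) + (-0.35)(0.038250) + (0.00)(0.030625) + (-0.10)(0.206875) = 0.393925
(I − A)⁻¹ = adj(I−A) / det(I−A) ≈
  [   1.0865     0.4506     0.1180     0.1828]
  [   0.0971     1.1734     0.2792     0.1098]
  [   0.0777     0.4820     1.6615     0.1533]
  [   0.5252     0.3989     0.2031     1.4435]
x = (I − A)⁻¹ d = adj(I−A)·d / det(I−A), with det(I−A) = 0.393925:
  x_1 = (0.428000·220 + 0.177500·280 + 0.046500·240 + 0.072000·580) / 0.393925 = 196.78 / 0.393925 ≈ 499.54
  x_2 = (0.038250·220 + 0.462250·280 + 0.110000·240 + 0.043250·580) / 0.393925 = 189.33 / 0.393925 ≈ 480.62
  x_3 = (0.030625·220 + 0.189875·280 + 0.654500·240 + 0.060375·580) / 0.393925 = 252.00 / 0.393925 ≈ 639.72
  x_4 = (0.206875·220 + 0.157125·280 + 0.080000·240 + 0.568625·580) / 0.393925 = 438.51 / 0.393925 ≈ 1113.18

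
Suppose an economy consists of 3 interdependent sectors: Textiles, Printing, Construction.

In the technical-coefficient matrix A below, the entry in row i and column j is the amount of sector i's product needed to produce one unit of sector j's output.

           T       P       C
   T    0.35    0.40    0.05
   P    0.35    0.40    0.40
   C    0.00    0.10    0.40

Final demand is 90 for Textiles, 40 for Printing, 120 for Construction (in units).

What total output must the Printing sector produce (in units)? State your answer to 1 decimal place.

x_P = 554.6

I − A =
  [   0.65    -0.40    -0.05]
  [  -0.35     0.60    -0.40]
  [   0.00    -0.10     0.60]
Cofactors of I−A, C_ij = (−1)^(i+j)·(minor ij) (rows/columns in the sector order above):
  C_11 = (0.60)(0.60) − (-0.40)(-0.10) = 0.3200
  C_12 = −[(-0.35)(0.60) − (-0.40)(0.00)] = 0.2100
  C_13 = (-0.35)(-0.10) − (0.60)(0.00) = 0.0350
  C_21 = −[(-0.40)(0.60) − (-0.05)(-0.10)] = 0.2450
  C_22 = (0.65)(0.60) − (-0.05)(0.00) = 0.3900
  C_23 = −[(0.65)(-0.10) − (-0.40)(0.00)] = 0.0650
  C_31 = (-0.40)(-0.40) − (-0.05)(0.60) = 0.1900
  C_32 = −[(0.65)(-0.40) − (-0.05)(-0.35)] = 0.2775
  C_33 = (0.65)(0.60) − (-0.40)(-0.35) = 0.2500
det(I−A) = Σ_j (I−A)_1j·C_1j = (0.65)(0.3200) + (-0.40)(0.2100) + (-0.05)(0.0350) = 0.12225
adj(I−A) = Cᵀ =
  [ 0.3200   0.2450   0.1900]
  [ 0.2100   0.3900   0.2775]
  [ 0.0350   0.0650   0.2500]
(I − A)⁻¹ = adj(I−A) / det(I−A) ≈
  [   2.6176     2.0041     1.5542]
  [   1.7178     3.1902     2.2699]
  [   0.2863     0.5317     2.0450]
x = (I − A)⁻¹ d = adj(I−A)·d / det(I−A), with det(I−A) = 0.12225:
  x_T = (0.3200·90 + 0.2450·40 + 0.1900·120) / 0.12225 = 61.40 / 0.12225 ≈ 502.2
  x_P = (0.2100·90 + 0.3900·40 + 0.2775·120) / 0.12225 = 67.80 / 0.12225 ≈ 554.6
  x_C = (0.0350·90 + 0.0650·40 + 0.2500·120) / 0.12225 = 35.75 / 0.12225 ≈ 292.4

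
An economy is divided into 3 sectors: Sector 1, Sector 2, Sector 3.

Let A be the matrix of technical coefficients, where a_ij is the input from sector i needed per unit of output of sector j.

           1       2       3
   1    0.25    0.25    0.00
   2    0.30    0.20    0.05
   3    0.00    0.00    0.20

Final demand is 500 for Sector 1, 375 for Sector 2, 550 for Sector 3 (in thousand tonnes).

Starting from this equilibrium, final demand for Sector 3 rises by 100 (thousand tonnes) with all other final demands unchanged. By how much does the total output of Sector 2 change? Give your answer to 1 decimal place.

Δx_2 = 8.9

I − A =
  [   0.75    -0.25     0.00]
  [  -0.30     0.80    -0.05]
  [   0.00     0.00     0.80]
Cofactors of I−A, C_ij = (−1)^(i+j)·(minor ij) (rows/columns in the sector order above):
  C_11 = (0.80)(0.80) − (-0.05)(0.00) = 0.6400
  C_12 = −[(-0.30)(0.80) − (-0.05)(0.00)] = 0.2400
  C_13 = (-0.30)(0.00) − (0.80)(0.00) = 0.0000
  C_21 = −[(-0.25)(0.80) − (0.00)(0.00)] = 0.2000
  C_22 = (0.75)(0.80) − (0.00)(0.00) = 0.6000
  C_23 = −[(0.75)(0.00) − (-0.25)(0.00)] = 0.0000
  C_31 = (-0.25)(-0.05) − (0.00)(0.80) = 0.0125
  C_32 = −[(0.75)(-0.05) − (0.00)(-0.30)] = 0.0375
  C_33 = (0.75)(0.80) − (-0.25)(-0.30) = 0.5250
det(I−A) = Σ_j (I−A)_1j·C_1j = (0.75)(0.6400) + (-0.25)(0.2400) + (0.00)(0.0000) = 0.4200
adj(I−A) = Cᵀ =
  [ 0.6400   0.2000   0.0125]
  [ 0.2400   0.6000   0.0375]
  [ 0.0000   0.0000   0.5250]
(I − A)⁻¹ = adj(I−A) / det(I−A) ≈
  [   1.5238     0.4762     0.0298]
  [   0.5714     1.4286     0.0893]
  [   0.0000     0.0000     1.2500]
Δx = (I − A)⁻¹ Δd with Δd having +100 in the Sector 3 component and 0 elsewhere.
So Δx_2 = L_23 · (+100), where L_23 = adj(I−A)_23 / det(I−A) = 0.0375 / 0.4200.
Δx_2 = 0.0375 × (+100) / 0.4200 = 3.75 / 0.4200 ≈ 8.9.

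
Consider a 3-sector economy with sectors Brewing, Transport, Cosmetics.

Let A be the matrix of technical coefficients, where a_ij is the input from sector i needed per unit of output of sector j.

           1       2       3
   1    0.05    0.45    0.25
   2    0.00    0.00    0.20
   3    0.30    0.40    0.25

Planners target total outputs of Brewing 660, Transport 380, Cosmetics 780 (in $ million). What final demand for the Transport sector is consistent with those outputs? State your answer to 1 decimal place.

d_2 = 224.0

I − A =
  [   0.95    -0.45    -0.25]
  [   0.00     1.00    -0.20]
  [  -0.30    -0.40     0.75]
d = (I − A) x:
  d_1 = (+0.95)·660 + (-0.45)·380 + (-0.25)·780 = 261.0
  d_2 = (+0.00)·660 + (+1.00)·380 + (-0.20)·780 = 224.0
  d_3 = (-0.30)·660 + (-0.40)·380 + (+0.75)·780 = 235.0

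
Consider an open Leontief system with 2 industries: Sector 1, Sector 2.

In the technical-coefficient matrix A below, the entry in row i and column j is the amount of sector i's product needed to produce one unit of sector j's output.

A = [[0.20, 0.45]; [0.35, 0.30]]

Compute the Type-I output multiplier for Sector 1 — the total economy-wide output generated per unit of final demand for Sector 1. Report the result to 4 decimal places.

I − A =
  [   0.80    -0.45]
  [  -0.35     0.70]
det(I−A) = (0.80)(0.70) − (-0.45)(-0.35) = 0.4025
adj(I−A) = [[0.70, 0.45], [0.35, 0.80]]
(I − A)⁻¹ = adj(I−A) / det(I−A) ≈
  [   1.73913     1.11801]
  [   0.86957     1.98758]
The output multiplier for sector j is the column-j sum of the Leontief inverse (I − A)⁻¹ = adj(I−A) / det(I−A).
Column 1 of adj(I−A): (0.70, 0.35); det(I−A) = 0.4025.
m_1 = (0.70 + 0.35) / 0.4025 = 1.05 / 0.4025 ≈ 2.6087.

m_1 = 2.6087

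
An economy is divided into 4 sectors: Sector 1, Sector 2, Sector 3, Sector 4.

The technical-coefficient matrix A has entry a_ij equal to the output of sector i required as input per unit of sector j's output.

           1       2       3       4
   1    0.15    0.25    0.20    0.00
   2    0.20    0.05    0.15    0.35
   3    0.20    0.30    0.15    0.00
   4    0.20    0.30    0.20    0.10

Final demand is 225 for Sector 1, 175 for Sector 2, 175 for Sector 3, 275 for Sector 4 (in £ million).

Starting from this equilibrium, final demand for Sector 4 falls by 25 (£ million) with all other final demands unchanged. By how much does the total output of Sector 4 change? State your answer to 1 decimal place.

Δx_4 = -35.9

I − A =
  [   0.85    -0.25    -0.20     0.00]
  [  -0.20     0.95    -0.15    -0.35]
  [  -0.20    -0.30     0.85     0.00]
  [  -0.20    -0.30    -0.20     0.90]
Compute the cofactors C_ij = (−1)^(i+j)·(3×3 minor ij) of I−A; the adjugate is their transpose:
adj(I−A) = Cᵀ =
  [ 0.576000   0.245250   0.201250   0.095375]
  [ 0.253500   0.614250   0.224250   0.238875]
  [ 0.225000   0.274500   0.575000   0.106750]
  [ 0.262500   0.320250   0.247250   0.548125]
det(I−A) = Σ_j (I−A)_1j·C_1j = (0.85)(0.576000) + (-0.25)(0.253500) + (-0.20)(0.225000) + (0.00)(0.262500) = 0.381225
(I − A)⁻¹ = adj(I−A) / det(I−A) ≈
  [   1.5109     0.6433     0.5279     0.2502]
  [   0.6650     1.6113     0.5882     0.6266]
  [   0.5902     0.7200     1.5083     0.2800]
  [   0.6886     0.8401     0.6486     1.4378]
Δx = (I − A)⁻¹ Δd with Δd having -25 in the Sector 4 component and 0 elsewhere.
So Δx_4 = L_44 · (-25), where L_44 = adj(I−A)_44 / det(I−A) = 0.548125 / 0.381225.
Δx_4 = 0.548125 × (-25) / 0.381225 = -13.703125 / 0.381225 ≈ -35.9.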